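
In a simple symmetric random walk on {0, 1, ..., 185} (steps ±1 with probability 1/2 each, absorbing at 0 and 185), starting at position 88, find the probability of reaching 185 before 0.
P(hit 185 before 0) = 88/185

Let u_k = P(hit 185 before 0 | start at k). Then u_0 = 0, u_185 = 1, and u_k = u_{k-1}/2 + u_{k+1}/2 for 1 ≤ k ≤ 184. This harmonic recurrence is solved by u_k = k/185, giving u_88 = 88/185.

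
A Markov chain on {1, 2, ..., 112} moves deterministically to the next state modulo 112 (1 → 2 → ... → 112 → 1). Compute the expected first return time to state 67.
E[T_67 | X_0 = 67] = 112

The chain cycles deterministically, so starting at state 67 it returns in exactly 112 steps. Equivalently, the stationary distribution is uniform π_j = 1/112 for every state j, so by Kac's formula E[T_67] = 1/π_67 = 112.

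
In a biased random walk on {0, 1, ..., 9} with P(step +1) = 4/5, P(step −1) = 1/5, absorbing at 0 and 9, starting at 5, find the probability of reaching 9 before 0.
P(hit 9 before 0) = (1 − (1/4)^5) / (1 − (1/4)^9) = 87296/87381

Let u_k denote P(reach 9 before 0 | start at k). Boundary: u_0 = 0, u_9 = 1. Recurrence: u_k = 4/5·u_{k+1} + 1/5·u_{k-1} for 1 ≤ k ≤ 8. Try u_k = A + B·r^k with r = q/p = (1/5)/(4/5) = 1/4. Substitution satisfies the recurrence; boundary conditions give:
  u_k = (1 − r^k) / (1 − r^N) = (1 − (1/4)^5) / (1 − (1/4)^9) = 87296/87381.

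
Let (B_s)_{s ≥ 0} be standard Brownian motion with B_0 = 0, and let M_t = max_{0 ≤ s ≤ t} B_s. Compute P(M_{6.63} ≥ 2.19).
P(M_{6.63} ≥ 2.19) = 2·P(B_{6.63} ≥ 2.19) = 2(1 − Φ(2.19/√6.63)) ≈ 0.3950

By the reflection principle for Brownian motion, P(M_t ≥ a) = 2 · P(B_t ≥ a) for a ≥ 0. Since B_t ~ N(0, t), P(B_t ≥ 2.19) = 1 − Φ(2.19/√t) = 1 − Φ(2.19/√6.63) = 1 − Φ(0.8505). So
  P(M_{6.63} ≥ 2.19) = 2(1 − Φ(0.8505)) ≈ 0.3950.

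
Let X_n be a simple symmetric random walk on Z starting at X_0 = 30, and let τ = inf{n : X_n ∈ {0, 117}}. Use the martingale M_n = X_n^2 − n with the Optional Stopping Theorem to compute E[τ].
E[τ] = 2610

M_n = X_n^2 − n is a martingale (since E[X_{n+1}^2 | F_n] = X_n^2 + 1). By OST (τ has finite mean in a bounded region), E[M_τ] = E[M_0] = X_0^2 − 0 = 30^2 = 900. Also E[M_τ] = E[X_τ^2] − E[τ]. The walk exits at 0 or 117, with P(hit 117 first) = 30/117, so E[X_τ^2] = 117^2 · 30/117 + 0 = 3510. Thus E[τ] = E[X_τ^2] − E[M_τ] = 3510 − 900 = 2610 = 30(117 − 30) = 2610.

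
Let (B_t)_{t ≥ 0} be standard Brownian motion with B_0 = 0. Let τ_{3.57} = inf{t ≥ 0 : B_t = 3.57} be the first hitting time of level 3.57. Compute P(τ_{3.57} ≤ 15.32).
P(τ_{3.57} ≤ 15.32) = 2(1 − Φ(3.57/√15.32)) = 2(1 − Φ(0.9121)) ≈ 0.3617

By the reflection principle for standard BM, P(τ_b ≤ t) = 2 · P(B_t ≥ b). Since B_t ~ N(0, t), P(B_t ≥ 3.57) = 1 − Φ(3.57/√t) = 1 − Φ(3.57/√15.32) = 1 − Φ(0.9121) ≈ 0.18086. Doubling: P(τ_{3.57} ≤ 15.32) ≈ 2 · 0.18086 = 0.36172 ≈ 0.3617.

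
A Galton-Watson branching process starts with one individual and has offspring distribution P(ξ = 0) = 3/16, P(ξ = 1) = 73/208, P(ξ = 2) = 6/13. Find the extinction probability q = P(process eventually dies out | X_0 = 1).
q = 13/32

The pgf is f(s) = 3/16 + 73/208·s + 6/13·s². The extinction probability q is the smallest fixed point of f in [0, 1]. Setting s = f(s):
  6/13·s² + (73/208 − 1)·s + 3/16 = 0
  6/13·s² − (3/16 + 6/13)·s + 3/16 = 0
which factors as (s − 1)·(6/13·s − 3/16) = 0, giving roots s = 1 and s = (3/16)/(6/13) = 13/32.
Mean offspring μ = 73/208 + 2·6/13 = 265/208 > 1 (supercritical), so q < 1. The extinction probability is the smaller root: q = (3/16)/(6/13) = 13/32.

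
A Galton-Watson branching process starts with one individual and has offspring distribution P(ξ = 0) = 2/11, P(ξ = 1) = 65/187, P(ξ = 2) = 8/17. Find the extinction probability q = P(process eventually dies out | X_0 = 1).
q = 17/44

The pgf is f(s) = 2/11 + 65/187·s + 8/17·s². The extinction probability q is the smallest fixed point of f in [0, 1]. Setting s = f(s):
  8/17·s² + (65/187 − 1)·s + 2/11 = 0
  8/17·s² − (2/11 + 8/17)·s + 2/11 = 0
which factors as (s − 1)·(8/17·s − 2/11) = 0, giving roots s = 1 and s = (2/11)/(8/17) = 17/44.
Mean offspring μ = 65/187 + 2·8/17 = 241/187 > 1 (supercritical), so q < 1. The extinction probability is the smaller root: q = (2/11)/(8/17) = 17/44.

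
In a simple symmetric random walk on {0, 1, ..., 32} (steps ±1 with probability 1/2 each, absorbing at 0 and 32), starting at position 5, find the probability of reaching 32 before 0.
P(hit 32 before 0) = 5/32

Let u_k = P(hit 32 before 0 | start at k). Then u_0 = 0, u_32 = 1, and u_k = u_{k-1}/2 + u_{k+1}/2 for 1 ≤ k ≤ 31. This harmonic recurrence is solved by u_k = k/32, giving u_5 = 5/32.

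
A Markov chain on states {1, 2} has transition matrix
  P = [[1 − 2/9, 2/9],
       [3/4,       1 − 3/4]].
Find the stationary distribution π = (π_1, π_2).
π_1 = 27/35, π_2 = 8/35

Solve πP = π with π_1 + π_2 = 1. From πP = π: π_1 · (1 − 2/9) + π_2 · 3/4 = π_1 ⇒ π_2 · 3/4 = π_1 · 2/9 ⇒ π_2/π_1 = (2/9)/(3/4) = 8/27. Together with π_1 + π_2 = 1:
  π_1 = (3/4)/(2/9 + 3/4) = (3/4)/(35/36) = 27/35,
  π_2 = (2/9)/(2/9 + 3/4) = (2/9)/(35/36) = 8/35.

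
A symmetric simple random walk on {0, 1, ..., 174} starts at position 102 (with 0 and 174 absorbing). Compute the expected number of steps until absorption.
E[τ | X_0 = 102] = 7344

Let v_k = E[τ | X_0 = k]. Boundary: v_0 = v_174 = 0. Recurrence: v_k = 1 + (v_{k-1} + v_{k+1})/2 for 1 ≤ k ≤ 173. The particular solution to v_k − (v_{k-1} + v_{k+1})/2 = 1 is v_k = −k^2. Adding homogeneous solution A + B k and matching boundaries gives v_k = k (174 − k). Substituting k = 102: v_102 = 102 · 72 = 7344.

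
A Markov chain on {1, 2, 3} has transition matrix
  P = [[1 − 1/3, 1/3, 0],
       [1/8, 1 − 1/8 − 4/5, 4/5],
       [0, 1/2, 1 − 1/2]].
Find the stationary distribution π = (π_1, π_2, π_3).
π = (15/119, 40/119, 64/119)

This is a birth-death chain on three states, which satisfies detailed balance: π_1 · P_{12} = π_2 · P_{21} and π_2 · P_{23} = π_3 · P_{32}.
From π_1 · 1/3 = π_2 · 1/8: π_2/π_1 = (1/3)/(1/8) = 8/3.
From π_2 · 4/5 = π_3 · 1/2: π_3/π_2 = (4/5)/(1/2) = 8/5.
Take π_1 proportional to 1; then unnormalized π = (1, 8/3, 64/15). Normalize by dividing by the sum 119/15:
  π = (15/119, 40/119, 64/119).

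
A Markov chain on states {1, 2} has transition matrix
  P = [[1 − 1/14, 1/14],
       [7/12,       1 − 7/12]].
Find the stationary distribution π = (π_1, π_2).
π_1 = 49/55, π_2 = 6/55

Solve πP = π with π_1 + π_2 = 1. From πP = π: π_1 · (1 − 1/14) + π_2 · 7/12 = π_1 ⇒ π_2 · 7/12 = π_1 · 1/14 ⇒ π_2/π_1 = (1/14)/(7/12) = 6/49. Together with π_1 + π_2 = 1:
  π_1 = (7/12)/(1/14 + 7/12) = (7/12)/(55/84) = 49/55,
  π_2 = (1/14)/(1/14 + 7/12) = (1/14)/(55/84) = 6/55.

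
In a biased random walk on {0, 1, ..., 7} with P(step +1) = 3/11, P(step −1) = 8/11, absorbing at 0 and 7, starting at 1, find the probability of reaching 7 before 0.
P(hit 7 before 0) = (1 − (8/3)^1) / (1 − (8/3)^7) = 729/418993

Let u_k denote P(reach 7 before 0 | start at k). Boundary: u_0 = 0, u_7 = 1. Recurrence: u_k = 3/11·u_{k+1} + 8/11·u_{k-1} for 1 ≤ k ≤ 6. Try u_k = A + B·r^k with r = q/p = (8/11)/(3/11) = 8/3. Substitution satisfies the recurrence; boundary conditions give:
  u_k = (1 − r^k) / (1 − r^N) = (1 − (8/3)^1) / (1 − (8/3)^7) = 729/418993.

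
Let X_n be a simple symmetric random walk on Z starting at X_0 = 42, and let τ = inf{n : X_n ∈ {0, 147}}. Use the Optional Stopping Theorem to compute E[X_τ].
E[X_τ] = 42

X_n is a martingale and τ is a bounded-mean stopping time (indeed τ is finite a.s. with bounded expectation since the walk is in a bounded region). By the OST, E[X_τ] = E[X_0] = 42. Equivalently: E[X_τ] = 147 · P(hit 147 first) + 0 · P(hit 0 first) = 147 · (42/147) = 42.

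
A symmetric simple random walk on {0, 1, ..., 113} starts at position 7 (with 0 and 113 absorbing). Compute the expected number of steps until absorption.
E[τ | X_0 = 7] = 742

Let v_k = E[τ | X_0 = k]. Boundary: v_0 = v_113 = 0. Recurrence: v_k = 1 + (v_{k-1} + v_{k+1})/2 for 1 ≤ k ≤ 112. The particular solution to v_k − (v_{k-1} + v_{k+1})/2 = 1 is v_k = −k^2. Adding homogeneous solution A + B k and matching boundaries gives v_k = k (113 − k). Substituting k = 7: v_7 = 7 · 106 = 742.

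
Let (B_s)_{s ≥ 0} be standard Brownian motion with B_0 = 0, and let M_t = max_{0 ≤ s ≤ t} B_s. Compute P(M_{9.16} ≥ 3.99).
P(M_{9.16} ≥ 3.99) = 2·P(B_{9.16} ≥ 3.99) = 2(1 − Φ(3.99/√9.16)) ≈ 0.1874

By the reflection principle for Brownian motion, P(M_t ≥ a) = 2 · P(B_t ≥ a) for a ≥ 0. Since B_t ~ N(0, t), P(B_t ≥ 3.99) = 1 − Φ(3.99/√t) = 1 − Φ(3.99/√9.16) = 1 − Φ(1.3183). So
  P(M_{9.16} ≥ 3.99) = 2(1 − Φ(1.3183)) ≈ 0.1874.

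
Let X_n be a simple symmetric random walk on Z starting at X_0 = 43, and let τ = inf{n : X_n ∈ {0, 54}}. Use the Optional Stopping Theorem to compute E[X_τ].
E[X_τ] = 43

X_n is a martingale and τ is a bounded-mean stopping time (indeed τ is finite a.s. with bounded expectation since the walk is in a bounded region). By the OST, E[X_τ] = E[X_0] = 43. Equivalently: E[X_τ] = 54 · P(hit 54 first) + 0 · P(hit 0 first) = 54 · (43/54) = 43.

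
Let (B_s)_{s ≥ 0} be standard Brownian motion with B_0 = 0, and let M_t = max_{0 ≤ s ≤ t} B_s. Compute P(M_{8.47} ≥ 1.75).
P(M_{8.47} ≥ 1.75) = 2·P(B_{8.47} ≥ 1.75) = 2(1 − Φ(1.75/√8.47)) ≈ 0.5476

By the reflection principle for Brownian motion, P(M_t ≥ a) = 2 · P(B_t ≥ a) for a ≥ 0. Since B_t ~ N(0, t), P(B_t ≥ 1.75) = 1 − Φ(1.75/√t) = 1 − Φ(1.75/√8.47) = 1 − Φ(0.6013). So
  P(M_{8.47} ≥ 1.75) = 2(1 − Φ(0.6013)) ≈ 0.5476.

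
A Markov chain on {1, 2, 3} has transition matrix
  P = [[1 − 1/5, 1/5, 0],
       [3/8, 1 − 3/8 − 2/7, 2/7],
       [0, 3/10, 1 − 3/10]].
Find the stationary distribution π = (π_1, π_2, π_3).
π = (315/643, 168/643, 160/643)

This is a birth-death chain on three states, which satisfies detailed balance: π_1 · P_{12} = π_2 · P_{21} and π_2 · P_{23} = π_3 · P_{32}.
From π_1 · 1/5 = π_2 · 3/8: π_2/π_1 = (1/5)/(3/8) = 8/15.
From π_2 · 2/7 = π_3 · 3/10: π_3/π_2 = (2/7)/(3/10) = 20/21.
Take π_1 proportional to 1; then unnormalized π = (1, 8/15, 32/63). Normalize by dividing by the sum 643/315:
  π = (315/643, 168/643, 160/643).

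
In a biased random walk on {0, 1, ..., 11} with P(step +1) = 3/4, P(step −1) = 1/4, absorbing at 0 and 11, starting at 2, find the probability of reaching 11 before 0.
P(hit 11 before 0) = (1 − (1/3)^2) / (1 − (1/3)^11) = 78732/88573

Let u_k denote P(reach 11 before 0 | start at k). Boundary: u_0 = 0, u_11 = 1. Recurrence: u_k = 3/4·u_{k+1} + 1/4·u_{k-1} for 1 ≤ k ≤ 10. Try u_k = A + B·r^k with r = q/p = (1/4)/(3/4) = 1/3. Substitution satisfies the recurrence; boundary conditions give:
  u_k = (1 − r^k) / (1 − r^N) = (1 − (1/3)^2) / (1 − (1/3)^11) = 78732/88573.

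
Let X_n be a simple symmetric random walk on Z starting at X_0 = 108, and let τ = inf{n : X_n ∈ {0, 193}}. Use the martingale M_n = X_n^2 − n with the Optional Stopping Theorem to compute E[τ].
E[τ] = 9180

M_n = X_n^2 − n is a martingale (since E[X_{n+1}^2 | F_n] = X_n^2 + 1). By OST (τ has finite mean in a bounded region), E[M_τ] = E[M_0] = X_0^2 − 0 = 108^2 = 11664. Also E[M_τ] = E[X_τ^2] − E[τ]. The walk exits at 0 or 193, with P(hit 193 first) = 108/193, so E[X_τ^2] = 193^2 · 108/193 + 0 = 20844. Thus E[τ] = E[X_τ^2] − E[M_τ] = 20844 − 11664 = 9180 = 108(193 − 108) = 9180.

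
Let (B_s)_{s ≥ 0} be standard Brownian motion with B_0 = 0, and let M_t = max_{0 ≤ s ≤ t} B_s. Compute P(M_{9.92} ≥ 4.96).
P(M_{9.92} ≥ 4.96) = 2·P(B_{9.92} ≥ 4.96) = 2(1 − Φ(4.96/√9.92)) ≈ 0.1153

By the reflection principle for Brownian motion, P(M_t ≥ a) = 2 · P(B_t ≥ a) for a ≥ 0. Since B_t ~ N(0, t), P(B_t ≥ 4.96) = 1 − Φ(4.96/√t) = 1 − Φ(4.96/√9.92) = 1 − Φ(1.5748). So
  P(M_{9.92} ≥ 4.96) = 2(1 − Φ(1.5748)) ≈ 0.1153.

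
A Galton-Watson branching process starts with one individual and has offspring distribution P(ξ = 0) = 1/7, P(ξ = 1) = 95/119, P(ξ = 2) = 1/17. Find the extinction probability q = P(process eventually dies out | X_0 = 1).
q = 1

Mean offspring μ = 0·1/7 + 1·95/119 + 2·1/17 = 109/119 ≤ 1. For μ ≤ 1 with offspring not concentrated at 1, the Galton-Watson process goes extinct almost surely, so q = 1.
(Algebraic check: The pgf is f(s) = 1/7 + 95/119·s + 1/17·s². The extinction probability q is the smallest fixed point of f in [0, 1]. Setting s = f(s):
  1/17·s² + (95/119 − 1)·s + 1/7 = 0
  1/17·s² − (1/7 + 1/17)·s + 1/7 = 0
which factors as (s − 1)·(1/17·s − 1/7) = 0, giving roots s = 1 and s = (1/7)/(1/17) = 17/7. Since 17/7 ≥ 1, the smallest root in [0, 1] is s = 1.)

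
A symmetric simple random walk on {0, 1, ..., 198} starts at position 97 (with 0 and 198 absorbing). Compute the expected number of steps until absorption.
E[τ | X_0 = 97] = 9797

Let v_k = E[τ | X_0 = k]. Boundary: v_0 = v_198 = 0. Recurrence: v_k = 1 + (v_{k-1} + v_{k+1})/2 for 1 ≤ k ≤ 197. The particular solution to v_k − (v_{k-1} + v_{k+1})/2 = 1 is v_k = −k^2. Adding homogeneous solution A + B k and matching boundaries gives v_k = k (198 − k). Substituting k = 97: v_97 = 97 · 101 = 9797.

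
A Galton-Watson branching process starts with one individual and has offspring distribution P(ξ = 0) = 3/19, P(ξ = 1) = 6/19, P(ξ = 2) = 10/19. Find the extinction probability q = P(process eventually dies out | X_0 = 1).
q = 3/10

The pgf is f(s) = 3/19 + 6/19·s + 10/19·s². The extinction probability q is the smallest fixed point of f in [0, 1]. Setting s = f(s):
  10/19·s² + (6/19 − 1)·s + 3/19 = 0
  10/19·s² − (3/19 + 10/19)·s + 3/19 = 0
which factors as (s − 1)·(10/19·s − 3/19) = 0, giving roots s = 1 and s = (3/19)/(10/19) = 3/10.
Mean offspring μ = 6/19 + 2·10/19 = 26/19 > 1 (supercritical), so q < 1. The extinction probability is the smaller root: q = (3/19)/(10/19) = 3/10.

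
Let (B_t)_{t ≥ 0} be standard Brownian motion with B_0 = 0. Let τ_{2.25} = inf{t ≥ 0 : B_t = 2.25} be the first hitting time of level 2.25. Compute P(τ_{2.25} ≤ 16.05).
P(τ_{2.25} ≤ 16.05) = 2(1 − Φ(2.25/√16.05)) = 2(1 − Φ(0.5616)) ≈ 0.5744

By the reflection principle for standard BM, P(τ_b ≤ t) = 2 · P(B_t ≥ b). Since B_t ~ N(0, t), P(B_t ≥ 2.25) = 1 − Φ(2.25/√t) = 1 − Φ(2.25/√16.05) = 1 − Φ(0.5616) ≈ 0.28719. Doubling: P(τ_{2.25} ≤ 16.05) ≈ 2 · 0.28719 = 0.57438 ≈ 0.5744.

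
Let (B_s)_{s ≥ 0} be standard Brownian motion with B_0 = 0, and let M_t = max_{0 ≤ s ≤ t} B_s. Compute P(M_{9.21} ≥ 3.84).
P(M_{9.21} ≥ 3.84) = 2·P(B_{9.21} ≥ 3.84) = 2(1 − Φ(3.84/√9.21)) ≈ 0.2058

By the reflection principle for Brownian motion, P(M_t ≥ a) = 2 · P(B_t ≥ a) for a ≥ 0. Since B_t ~ N(0, t), P(B_t ≥ 3.84) = 1 − Φ(3.84/√t) = 1 − Φ(3.84/√9.21) = 1 − Φ(1.2653). So
  P(M_{9.21} ≥ 3.84) = 2(1 − Φ(1.2653)) ≈ 0.2058.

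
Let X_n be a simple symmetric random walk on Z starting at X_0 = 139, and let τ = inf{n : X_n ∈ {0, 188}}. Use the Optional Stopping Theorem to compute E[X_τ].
E[X_τ] = 139

X_n is a martingale and τ is a bounded-mean stopping time (indeed τ is finite a.s. with bounded expectation since the walk is in a bounded region). By the OST, E[X_τ] = E[X_0] = 139. Equivalently: E[X_τ] = 188 · P(hit 188 first) + 0 · P(hit 0 first) = 188 · (139/188) = 139.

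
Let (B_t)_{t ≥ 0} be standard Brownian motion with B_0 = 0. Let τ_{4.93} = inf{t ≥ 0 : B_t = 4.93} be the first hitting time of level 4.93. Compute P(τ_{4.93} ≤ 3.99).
P(τ_{4.93} ≤ 3.99) = 2(1 − Φ(4.93/√3.99)) = 2(1 − Φ(2.4681)) ≈ 0.0136

By the reflection principle for standard BM, P(τ_b ≤ t) = 2 · P(B_t ≥ b). Since B_t ~ N(0, t), P(B_t ≥ 4.93) = 1 − Φ(4.93/√t) = 1 − Φ(4.93/√3.99) = 1 − Φ(2.4681) ≈ 0.00679. Doubling: P(τ_{4.93} ≤ 3.99) ≈ 2 · 0.00679 = 0.01358 ≈ 0.0136.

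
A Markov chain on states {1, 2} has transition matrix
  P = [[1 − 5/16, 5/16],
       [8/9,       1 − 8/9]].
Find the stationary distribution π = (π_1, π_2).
π_1 = 128/173, π_2 = 45/173

Solve πP = π with π_1 + π_2 = 1. From πP = π: π_1 · (1 − 5/16) + π_2 · 8/9 = π_1 ⇒ π_2 · 8/9 = π_1 · 5/16 ⇒ π_2/π_1 = (5/16)/(8/9) = 45/128. Together with π_1 + π_2 = 1:
  π_1 = (8/9)/(5/16 + 8/9) = (8/9)/(173/144) = 128/173,
  π_2 = (5/16)/(5/16 + 8/9) = (5/16)/(173/144) = 45/173.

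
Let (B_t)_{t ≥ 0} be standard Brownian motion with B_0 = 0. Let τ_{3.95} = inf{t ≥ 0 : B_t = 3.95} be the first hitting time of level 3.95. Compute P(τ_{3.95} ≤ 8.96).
P(τ_{3.95} ≤ 8.96) = 2(1 − Φ(3.95/√8.96)) = 2(1 − Φ(1.3196)) ≈ 0.1870

By the reflection principle for standard BM, P(τ_b ≤ t) = 2 · P(B_t ≥ b). Since B_t ~ N(0, t), P(B_t ≥ 3.95) = 1 − Φ(3.95/√t) = 1 − Φ(3.95/√8.96) = 1 − Φ(1.3196) ≈ 0.09348. Doubling: P(τ_{3.95} ≤ 8.96) ≈ 2 · 0.09348 = 0.18696 ≈ 0.1870.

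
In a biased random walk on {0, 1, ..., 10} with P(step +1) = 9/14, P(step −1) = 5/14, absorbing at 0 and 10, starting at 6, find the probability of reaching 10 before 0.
P(hit 10 before 0) = (1 − (5/9)^6) / (1 − (5/9)^10) = 60433371/62089621

Let u_k denote P(reach 10 before 0 | start at k). Boundary: u_0 = 0, u_10 = 1. Recurrence: u_k = 9/14·u_{k+1} + 5/14·u_{k-1} for 1 ≤ k ≤ 9. Try u_k = A + B·r^k with r = q/p = (5/14)/(9/14) = 5/9. Substitution satisfies the recurrence; boundary conditions give:
  u_k = (1 − r^k) / (1 − r^N) = (1 − (5/9)^6) / (1 − (5/9)^10) = 60433371/62089621.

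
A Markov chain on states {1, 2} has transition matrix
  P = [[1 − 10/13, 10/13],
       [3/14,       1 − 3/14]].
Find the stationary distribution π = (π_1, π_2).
π_1 = 39/179, π_2 = 140/179

Solve πP = π with π_1 + π_2 = 1. From πP = π: π_1 · (1 − 10/13) + π_2 · 3/14 = π_1 ⇒ π_2 · 3/14 = π_1 · 10/13 ⇒ π_2/π_1 = (10/13)/(3/14) = 140/39. Together with π_1 + π_2 = 1:
  π_1 = (3/14)/(10/13 + 3/14) = (3/14)/(179/182) = 39/179,
  π_2 = (10/13)/(10/13 + 3/14) = (10/13)/(179/182) = 140/179.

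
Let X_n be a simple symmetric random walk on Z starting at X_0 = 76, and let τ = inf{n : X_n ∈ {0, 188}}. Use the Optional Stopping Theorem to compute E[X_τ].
E[X_τ] = 76

X_n is a martingale and τ is a bounded-mean stopping time (indeed τ is finite a.s. with bounded expectation since the walk is in a bounded region). By the OST, E[X_τ] = E[X_0] = 76. Equivalently: E[X_τ] = 188 · P(hit 188 first) + 0 · P(hit 0 first) = 188 · (76/188) = 76.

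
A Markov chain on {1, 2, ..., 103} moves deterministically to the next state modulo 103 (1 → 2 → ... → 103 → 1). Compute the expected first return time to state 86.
E[T_86 | X_0 = 86] = 103

The chain cycles deterministically, so starting at state 86 it returns in exactly 103 steps. Equivalently, the stationary distribution is uniform π_j = 1/103 for every state j, so by Kac's formula E[T_86] = 1/π_86 = 103.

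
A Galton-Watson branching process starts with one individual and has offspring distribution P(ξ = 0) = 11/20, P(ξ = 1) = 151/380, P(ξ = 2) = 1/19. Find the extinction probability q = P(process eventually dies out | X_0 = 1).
q = 1

Mean offspring μ = 0·11/20 + 1·151/380 + 2·1/19 = 191/380 ≤ 1. For μ ≤ 1 with offspring not concentrated at 1, the Galton-Watson process goes extinct almost surely, so q = 1.
(Algebraic check: The pgf is f(s) = 11/20 + 151/380·s + 1/19·s². The extinction probability q is the smallest fixed point of f in [0, 1]. Setting s = f(s):
  1/19·s² + (151/380 − 1)·s + 11/20 = 0
  1/19·s² − (11/20 + 1/19)·s + 11/20 = 0
which factors as (s − 1)·(1/19·s − 11/20) = 0, giving roots s = 1 and s = (11/20)/(1/19) = 209/20. Since 209/20 ≥ 1, the smallest root in [0, 1] is s = 1.)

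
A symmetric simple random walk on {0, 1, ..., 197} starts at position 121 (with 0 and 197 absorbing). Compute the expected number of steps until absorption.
E[τ | X_0 = 121] = 9196

Let v_k = E[τ | X_0 = k]. Boundary: v_0 = v_197 = 0. Recurrence: v_k = 1 + (v_{k-1} + v_{k+1})/2 for 1 ≤ k ≤ 196. The particular solution to v_k − (v_{k-1} + v_{k+1})/2 = 1 is v_k = −k^2. Adding homogeneous solution A + B k and matching boundaries gives v_k = k (197 − k). Substituting k = 121: v_121 = 121 · 76 = 9196.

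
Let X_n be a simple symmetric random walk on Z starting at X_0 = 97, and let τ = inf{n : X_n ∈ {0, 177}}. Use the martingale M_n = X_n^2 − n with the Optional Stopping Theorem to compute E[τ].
E[τ] = 7760

M_n = X_n^2 − n is a martingale (since E[X_{n+1}^2 | F_n] = X_n^2 + 1). By OST (τ has finite mean in a bounded region), E[M_τ] = E[M_0] = X_0^2 − 0 = 97^2 = 9409. Also E[M_τ] = E[X_τ^2] − E[τ]. The walk exits at 0 or 177, with P(hit 177 first) = 97/177, so E[X_τ^2] = 177^2 · 97/177 + 0 = 17169. Thus E[τ] = E[X_τ^2] − E[M_τ] = 17169 − 9409 = 7760 = 97(177 − 97) = 7760.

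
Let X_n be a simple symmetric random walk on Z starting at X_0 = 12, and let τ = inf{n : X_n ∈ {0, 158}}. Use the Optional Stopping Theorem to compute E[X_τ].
E[X_τ] = 12

X_n is a martingale and τ is a bounded-mean stopping time (indeed τ is finite a.s. with bounded expectation since the walk is in a bounded region). By the OST, E[X_τ] = E[X_0] = 12. Equivalently: E[X_τ] = 158 · P(hit 158 first) + 0 · P(hit 0 first) = 158 · (12/158) = 12.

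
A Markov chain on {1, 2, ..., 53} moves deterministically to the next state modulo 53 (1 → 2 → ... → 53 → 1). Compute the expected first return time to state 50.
E[T_50 | X_0 = 50] = 53

The chain cycles deterministically, so starting at state 50 it returns in exactly 53 steps. Equivalently, the stationary distribution is uniform π_j = 1/53 for every state j, so by Kac's formula E[T_50] = 1/π_50 = 53.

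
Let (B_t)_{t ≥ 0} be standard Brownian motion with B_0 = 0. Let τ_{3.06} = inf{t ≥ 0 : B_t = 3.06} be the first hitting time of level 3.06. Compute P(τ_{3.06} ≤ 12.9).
P(τ_{3.06} ≤ 12.9) = 2(1 − Φ(3.06/√12.9)) = 2(1 − Φ(0.8520)) ≈ 0.3942

By the reflection principle for standard BM, P(τ_b ≤ t) = 2 · P(B_t ≥ b). Since B_t ~ N(0, t), P(B_t ≥ 3.06) = 1 − Φ(3.06/√t) = 1 − Φ(3.06/√12.9) = 1 − Φ(0.8520) ≈ 0.19711. Doubling: P(τ_{3.06} ≤ 12.9) ≈ 2 · 0.19711 = 0.39422 ≈ 0.3942.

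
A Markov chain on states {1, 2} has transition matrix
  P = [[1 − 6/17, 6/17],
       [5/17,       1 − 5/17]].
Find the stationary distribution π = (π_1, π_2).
π_1 = 5/11, π_2 = 6/11

Solve πP = π with π_1 + π_2 = 1. From πP = π: π_1 · (1 − 6/17) + π_2 · 5/17 = π_1 ⇒ π_2 · 5/17 = π_1 · 6/17 ⇒ π_2/π_1 = (6/17)/(5/17) = 6/5. Together with π_1 + π_2 = 1:
  π_1 = (5/17)/(6/17 + 5/17) = (5/17)/(11/17) = 5/11,
  π_2 = (6/17)/(6/17 + 5/17) = (6/17)/(11/17) = 6/11.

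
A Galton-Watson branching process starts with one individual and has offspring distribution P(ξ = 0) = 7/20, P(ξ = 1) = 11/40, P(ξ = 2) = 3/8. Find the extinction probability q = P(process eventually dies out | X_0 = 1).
q = 14/15

The pgf is f(s) = 7/20 + 11/40·s + 3/8·s². The extinction probability q is the smallest fixed point of f in [0, 1]. Setting s = f(s):
  3/8·s² + (11/40 − 1)·s + 7/20 = 0
  3/8·s² − (7/20 + 3/8)·s + 7/20 = 0
which factors as (s − 1)·(3/8·s − 7/20) = 0, giving roots s = 1 and s = (7/20)/(3/8) = 14/15.
Mean offspring μ = 11/40 + 2·3/8 = 41/40 > 1 (supercritical), so q < 1. The extinction probability is the smaller root: q = (7/20)/(3/8) = 14/15.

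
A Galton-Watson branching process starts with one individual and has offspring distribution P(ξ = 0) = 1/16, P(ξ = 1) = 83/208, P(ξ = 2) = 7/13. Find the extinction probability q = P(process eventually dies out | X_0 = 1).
q = 13/112

The pgf is f(s) = 1/16 + 83/208·s + 7/13·s². The extinction probability q is the smallest fixed point of f in [0, 1]. Setting s = f(s):
  7/13·s² + (83/208 − 1)·s + 1/16 = 0
  7/13·s² − (1/16 + 7/13)·s + 1/16 = 0
which factors as (s − 1)·(7/13·s − 1/16) = 0, giving roots s = 1 and s = (1/16)/(7/13) = 13/112.
Mean offspring μ = 83/208 + 2·7/13 = 307/208 > 1 (supercritical), so q < 1. The extinction probability is the smaller root: q = (1/16)/(7/13) = 13/112.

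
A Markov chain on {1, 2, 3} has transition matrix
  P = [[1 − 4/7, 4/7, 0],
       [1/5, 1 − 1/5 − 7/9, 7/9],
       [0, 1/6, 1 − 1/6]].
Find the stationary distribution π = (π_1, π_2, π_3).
π = (21/361, 60/361, 280/361)

This is a birth-death chain on three states, which satisfies detailed balance: π_1 · P_{12} = π_2 · P_{21} and π_2 · P_{23} = π_3 · P_{32}.
From π_1 · 4/7 = π_2 · 1/5: π_2/π_1 = (4/7)/(1/5) = 20/7.
From π_2 · 7/9 = π_3 · 1/6: π_3/π_2 = (7/9)/(1/6) = 14/3.
Take π_1 proportional to 1; then unnormalized π = (1, 20/7, 40/3). Normalize by dividing by the sum 361/21:
  π = (21/361, 60/361, 280/361).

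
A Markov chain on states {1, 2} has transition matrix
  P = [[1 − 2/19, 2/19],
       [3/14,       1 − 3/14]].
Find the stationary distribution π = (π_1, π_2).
π_1 = 57/85, π_2 = 28/85

Solve πP = π with π_1 + π_2 = 1. From πP = π: π_1 · (1 − 2/19) + π_2 · 3/14 = π_1 ⇒ π_2 · 3/14 = π_1 · 2/19 ⇒ π_2/π_1 = (2/19)/(3/14) = 28/57. Together with π_1 + π_2 = 1:
  π_1 = (3/14)/(2/19 + 3/14) = (3/14)/(85/266) = 57/85,
  π_2 = (2/19)/(2/19 + 3/14) = (2/19)/(85/266) = 28/85.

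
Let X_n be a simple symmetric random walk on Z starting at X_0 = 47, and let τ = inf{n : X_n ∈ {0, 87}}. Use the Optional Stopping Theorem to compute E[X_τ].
E[X_τ] = 47

X_n is a martingale and τ is a bounded-mean stopping time (indeed τ is finite a.s. with bounded expectation since the walk is in a bounded region). By the OST, E[X_τ] = E[X_0] = 47. Equivalently: E[X_τ] = 87 · P(hit 87 first) + 0 · P(hit 0 first) = 87 · (47/87) = 47.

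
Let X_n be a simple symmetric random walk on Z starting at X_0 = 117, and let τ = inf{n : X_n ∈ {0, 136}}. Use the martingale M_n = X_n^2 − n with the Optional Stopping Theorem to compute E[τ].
E[τ] = 2223

M_n = X_n^2 − n is a martingale (since E[X_{n+1}^2 | F_n] = X_n^2 + 1). By OST (τ has finite mean in a bounded region), E[M_τ] = E[M_0] = X_0^2 − 0 = 117^2 = 13689. Also E[M_τ] = E[X_τ^2] − E[τ]. The walk exits at 0 or 136, with P(hit 136 first) = 117/136, so E[X_τ^2] = 136^2 · 117/136 + 0 = 15912. Thus E[τ] = E[X_τ^2] − E[M_τ] = 15912 − 13689 = 2223 = 117(136 − 117) = 2223.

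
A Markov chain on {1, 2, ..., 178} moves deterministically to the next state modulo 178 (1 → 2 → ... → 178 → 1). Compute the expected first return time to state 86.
E[T_86 | X_0 = 86] = 178

The chain cycles deterministically, so starting at state 86 it returns in exactly 178 steps. Equivalently, the stationary distribution is uniform π_j = 1/178 for every state j, so by Kac's formula E[T_86] = 1/π_86 = 178.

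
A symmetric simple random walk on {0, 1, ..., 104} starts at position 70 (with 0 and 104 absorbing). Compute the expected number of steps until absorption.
E[τ | X_0 = 70] = 2380

Let v_k = E[τ | X_0 = k]. Boundary: v_0 = v_104 = 0. Recurrence: v_k = 1 + (v_{k-1} + v_{k+1})/2 for 1 ≤ k ≤ 103. The particular solution to v_k − (v_{k-1} + v_{k+1})/2 = 1 is v_k = −k^2. Adding homogeneous solution A + B k and matching boundaries gives v_k = k (104 − k). Substituting k = 70: v_70 = 70 · 34 = 2380.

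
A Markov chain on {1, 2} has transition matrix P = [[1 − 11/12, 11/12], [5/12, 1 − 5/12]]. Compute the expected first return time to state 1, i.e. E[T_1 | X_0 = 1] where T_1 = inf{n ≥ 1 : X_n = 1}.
E[T_1 | X_0 = 1] = 1/π_1 = 16/5

For an irreducible recurrent Markov chain with stationary distribution π, E[T_i | X_0 = i] = 1/π_i (Kac's formula). Here π_1 = (5/12)/(11/12 + 5/12) = (5/12)/(4/3) = 5/16, so E[T_1 | X_0 = 1] = 1/π_1 = (11/12 + 5/12)/(5/12) = (4/3)/(5/12) = 16/5.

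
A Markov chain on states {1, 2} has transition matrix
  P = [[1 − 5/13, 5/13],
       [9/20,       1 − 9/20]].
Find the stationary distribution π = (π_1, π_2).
π_1 = 117/217, π_2 = 100/217

Solve πP = π with π_1 + π_2 = 1. From πP = π: π_1 · (1 − 5/13) + π_2 · 9/20 = π_1 ⇒ π_2 · 9/20 = π_1 · 5/13 ⇒ π_2/π_1 = (5/13)/(9/20) = 100/117. Together with π_1 + π_2 = 1:
  π_1 = (9/20)/(5/13 + 9/20) = (9/20)/(217/260) = 117/217,
  π_2 = (5/13)/(5/13 + 9/20) = (5/13)/(217/260) = 100/217.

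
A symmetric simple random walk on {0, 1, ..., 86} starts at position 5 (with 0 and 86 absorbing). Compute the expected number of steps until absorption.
E[τ | X_0 = 5] = 405

Let v_k = E[τ | X_0 = k]. Boundary: v_0 = v_86 = 0. Recurrence: v_k = 1 + (v_{k-1} + v_{k+1})/2 for 1 ≤ k ≤ 85. The particular solution to v_k − (v_{k-1} + v_{k+1})/2 = 1 is v_k = −k^2. Adding homogeneous solution A + B k and matching boundaries gives v_k = k (86 − k). Substituting k = 5: v_5 = 5 · 81 = 405.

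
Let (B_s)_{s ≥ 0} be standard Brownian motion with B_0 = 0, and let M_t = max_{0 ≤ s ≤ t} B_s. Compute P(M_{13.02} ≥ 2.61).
P(M_{13.02} ≥ 2.61) = 2·P(B_{13.02} ≥ 2.61) = 2(1 − Φ(2.61/√13.02)) ≈ 0.4695

By the reflection principle for Brownian motion, P(M_t ≥ a) = 2 · P(B_t ≥ a) for a ≥ 0. Since B_t ~ N(0, t), P(B_t ≥ 2.61) = 1 − Φ(2.61/√t) = 1 − Φ(2.61/√13.02) = 1 − Φ(0.7233). So
  P(M_{13.02} ≥ 2.61) = 2(1 − Φ(0.7233)) ≈ 0.4695.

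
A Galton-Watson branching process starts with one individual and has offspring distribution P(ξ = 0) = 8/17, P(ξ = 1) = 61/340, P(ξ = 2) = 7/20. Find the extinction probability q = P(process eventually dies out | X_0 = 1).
q = 1

Mean offspring μ = 0·8/17 + 1·61/340 + 2·7/20 = 299/340 ≤ 1. For μ ≤ 1 with offspring not concentrated at 1, the Galton-Watson process goes extinct almost surely, so q = 1.
(Algebraic check: The pgf is f(s) = 8/17 + 61/340·s + 7/20·s². The extinction probability q is the smallest fixed point of f in [0, 1]. Setting s = f(s):
  7/20·s² + (61/340 − 1)·s + 8/17 = 0
  7/20·s² − (8/17 + 7/20)·s + 8/17 = 0
which factors as (s − 1)·(7/20·s − 8/17) = 0, giving roots s = 1 and s = (8/17)/(7/20) = 160/119. Since 160/119 ≥ 1, the smallest root in [0, 1] is s = 1.)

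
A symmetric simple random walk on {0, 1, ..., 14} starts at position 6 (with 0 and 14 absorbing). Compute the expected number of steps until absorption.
E[τ | X_0 = 6] = 48

Let v_k = E[τ | X_0 = k]. Boundary: v_0 = v_14 = 0. Recurrence: v_k = 1 + (v_{k-1} + v_{k+1})/2 for 1 ≤ k ≤ 13. The particular solution to v_k − (v_{k-1} + v_{k+1})/2 = 1 is v_k = −k^2. Adding homogeneous solution A + B k and matching boundaries gives v_k = k (14 − k). Substituting k = 6: v_6 = 6 · 8 = 48.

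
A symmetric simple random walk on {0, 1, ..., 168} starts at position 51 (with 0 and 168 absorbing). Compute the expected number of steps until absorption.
E[τ | X_0 = 51] = 5967

Let v_k = E[τ | X_0 = k]. Boundary: v_0 = v_168 = 0. Recurrence: v_k = 1 + (v_{k-1} + v_{k+1})/2 for 1 ≤ k ≤ 167. The particular solution to v_k − (v_{k-1} + v_{k+1})/2 = 1 is v_k = −k^2. Adding homogeneous solution A + B k and matching boundaries gives v_k = k (168 − k). Substituting k = 51: v_51 = 51 · 117 = 5967.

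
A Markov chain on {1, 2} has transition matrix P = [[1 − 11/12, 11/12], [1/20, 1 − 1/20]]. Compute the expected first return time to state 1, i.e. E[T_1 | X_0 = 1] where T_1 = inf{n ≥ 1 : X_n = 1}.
E[T_1 | X_0 = 1] = 1/π_1 = 58/3

For an irreducible recurrent Markov chain with stationary distribution π, E[T_i | X_0 = i] = 1/π_i (Kac's formula). Here π_1 = (1/20)/(11/12 + 1/20) = (1/20)/(29/30) = 3/58, so E[T_1 | X_0 = 1] = 1/π_1 = (11/12 + 1/20)/(1/20) = (29/30)/(1/20) = 58/3.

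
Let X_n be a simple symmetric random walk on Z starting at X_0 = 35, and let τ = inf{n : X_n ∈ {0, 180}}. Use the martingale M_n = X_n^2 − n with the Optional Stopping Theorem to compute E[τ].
E[τ] = 5075

M_n = X_n^2 − n is a martingale (since E[X_{n+1}^2 | F_n] = X_n^2 + 1). By OST (τ has finite mean in a bounded region), E[M_τ] = E[M_0] = X_0^2 − 0 = 35^2 = 1225. Also E[M_τ] = E[X_τ^2] − E[τ]. The walk exits at 0 or 180, with P(hit 180 first) = 35/180, so E[X_τ^2] = 180^2 · 35/180 + 0 = 6300. Thus E[τ] = E[X_τ^2] − E[M_τ] = 6300 − 1225 = 5075 = 35(180 − 35) = 5075.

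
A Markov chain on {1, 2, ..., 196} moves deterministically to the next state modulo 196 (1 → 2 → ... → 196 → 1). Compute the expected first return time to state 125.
E[T_125 | X_0 = 125] = 196

The chain cycles deterministically, so starting at state 125 it returns in exactly 196 steps. Equivalently, the stationary distribution is uniform π_j = 1/196 for every state j, so by Kac's formula E[T_125] = 1/π_125 = 196.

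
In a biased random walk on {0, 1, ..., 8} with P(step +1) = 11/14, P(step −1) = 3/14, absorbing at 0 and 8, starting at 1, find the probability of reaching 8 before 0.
P(hit 8 before 0) = (1 − (3/11)^1) / (1 − (3/11)^8) = 19487171/26794040

Let u_k denote P(reach 8 before 0 | start at k). Boundary: u_0 = 0, u_8 = 1. Recurrence: u_k = 11/14·u_{k+1} + 3/14·u_{k-1} for 1 ≤ k ≤ 7. Try u_k = A + B·r^k with r = q/p = (3/14)/(11/14) = 3/11. Substitution satisfies the recurrence; boundary conditions give:
  u_k = (1 − r^k) / (1 − r^N) = (1 − (3/11)^1) / (1 − (3/11)^8) = 19487171/26794040.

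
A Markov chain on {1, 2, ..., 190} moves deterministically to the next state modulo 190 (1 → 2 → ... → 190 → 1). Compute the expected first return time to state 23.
E[T_23 | X_0 = 23] = 190

The chain cycles deterministically, so starting at state 23 it returns in exactly 190 steps. Equivalently, the stationary distribution is uniform π_j = 1/190 for every state j, so by Kac's formula E[T_23] = 1/π_23 = 190.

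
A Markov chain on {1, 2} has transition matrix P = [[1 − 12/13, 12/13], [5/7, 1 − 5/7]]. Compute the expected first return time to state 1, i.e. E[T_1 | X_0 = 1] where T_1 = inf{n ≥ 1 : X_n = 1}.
E[T_1 | X_0 = 1] = 1/π_1 = 149/65

For an irreducible recurrent Markov chain with stationary distribution π, E[T_i | X_0 = i] = 1/π_i (Kac's formula). Here π_1 = (5/7)/(12/13 + 5/7) = (5/7)/(149/91) = 65/149, so E[T_1 | X_0 = 1] = 1/π_1 = (12/13 + 5/7)/(5/7) = (149/91)/(5/7) = 149/65.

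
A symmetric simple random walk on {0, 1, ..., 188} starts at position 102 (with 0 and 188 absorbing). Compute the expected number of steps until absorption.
E[τ | X_0 = 102] = 8772

Let v_k = E[τ | X_0 = k]. Boundary: v_0 = v_188 = 0. Recurrence: v_k = 1 + (v_{k-1} + v_{k+1})/2 for 1 ≤ k ≤ 187. The particular solution to v_k − (v_{k-1} + v_{k+1})/2 = 1 is v_k = −k^2. Adding homogeneous solution A + B k and matching boundaries gives v_k = k (188 − k). Substituting k = 102: v_102 = 102 · 86 = 8772.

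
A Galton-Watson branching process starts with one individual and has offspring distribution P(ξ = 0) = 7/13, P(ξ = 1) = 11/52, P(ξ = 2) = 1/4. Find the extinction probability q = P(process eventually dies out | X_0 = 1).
q = 1

Mean offspring μ = 0·7/13 + 1·11/52 + 2·1/4 = 37/52 ≤ 1. For μ ≤ 1 with offspring not concentrated at 1, the Galton-Watson process goes extinct almost surely, so q = 1.
(Algebraic check: The pgf is f(s) = 7/13 + 11/52·s + 1/4·s². The extinction probability q is the smallest fixed point of f in [0, 1]. Setting s = f(s):
  1/4·s² + (11/52 − 1)·s + 7/13 = 0
  1/4·s² − (7/13 + 1/4)·s + 7/13 = 0
which factors as (s − 1)·(1/4·s − 7/13) = 0, giving roots s = 1 and s = (7/13)/(1/4) = 28/13. Since 28/13 ≥ 1, the smallest root in [0, 1] is s = 1.)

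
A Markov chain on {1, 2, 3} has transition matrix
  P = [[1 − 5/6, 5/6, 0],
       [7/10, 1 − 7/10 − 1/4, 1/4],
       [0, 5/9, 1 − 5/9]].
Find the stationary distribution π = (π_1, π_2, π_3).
π = (84/229, 100/229, 45/229)

This is a birth-death chain on three states, which satisfies detailed balance: π_1 · P_{12} = π_2 · P_{21} and π_2 · P_{23} = π_3 · P_{32}.
From π_1 · 5/6 = π_2 · 7/10: π_2/π_1 = (5/6)/(7/10) = 25/21.
From π_2 · 1/4 = π_3 · 5/9: π_3/π_2 = (1/4)/(5/9) = 9/20.
Take π_1 proportional to 1; then unnormalized π = (1, 25/21, 15/28). Normalize by dividing by the sum 229/84:
  π = (84/229, 100/229, 45/229).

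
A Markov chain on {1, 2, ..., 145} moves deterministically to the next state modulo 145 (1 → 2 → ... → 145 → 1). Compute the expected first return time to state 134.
E[T_134 | X_0 = 134] = 145

The chain cycles deterministically, so starting at state 134 it returns in exactly 145 steps. Equivalently, the stationary distribution is uniform π_j = 1/145 for every state j, so by Kac's formula E[T_134] = 1/π_134 = 145.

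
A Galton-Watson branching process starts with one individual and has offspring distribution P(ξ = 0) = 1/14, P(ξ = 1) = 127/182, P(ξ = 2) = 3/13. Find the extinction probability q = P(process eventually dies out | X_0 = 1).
q = 13/42

The pgf is f(s) = 1/14 + 127/182·s + 3/13·s². The extinction probability q is the smallest fixed point of f in [0, 1]. Setting s = f(s):
  3/13·s² + (127/182 − 1)·s + 1/14 = 0
  3/13·s² − (1/14 + 3/13)·s + 1/14 = 0
which factors as (s − 1)·(3/13·s − 1/14) = 0, giving roots s = 1 and s = (1/14)/(3/13) = 13/42.
Mean offspring μ = 127/182 + 2·3/13 = 211/182 > 1 (supercritical), so q < 1. The extinction probability is the smaller root: q = (1/14)/(3/13) = 13/42.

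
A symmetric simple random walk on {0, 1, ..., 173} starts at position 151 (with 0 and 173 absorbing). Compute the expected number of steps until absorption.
E[τ | X_0 = 151] = 3322

Let v_k = E[τ | X_0 = k]. Boundary: v_0 = v_173 = 0. Recurrence: v_k = 1 + (v_{k-1} + v_{k+1})/2 for 1 ≤ k ≤ 172. The particular solution to v_k − (v_{k-1} + v_{k+1})/2 = 1 is v_k = −k^2. Adding homogeneous solution A + B k and matching boundaries gives v_k = k (173 − k). Substituting k = 151: v_151 = 151 · 22 = 3322.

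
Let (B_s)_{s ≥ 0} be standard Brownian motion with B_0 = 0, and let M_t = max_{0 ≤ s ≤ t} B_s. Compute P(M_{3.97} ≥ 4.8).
P(M_{3.97} ≥ 4.8) = 2·P(B_{3.97} ≥ 4.8) = 2(1 − Φ(4.8/√3.97)) ≈ 0.0160

By the reflection principle for Brownian motion, P(M_t ≥ a) = 2 · P(B_t ≥ a) for a ≥ 0. Since B_t ~ N(0, t), P(B_t ≥ 4.8) = 1 − Φ(4.8/√t) = 1 − Φ(4.8/√3.97) = 1 − Φ(2.4091). So
  P(M_{3.97} ≥ 4.8) = 2(1 − Φ(2.4091)) ≈ 0.0160.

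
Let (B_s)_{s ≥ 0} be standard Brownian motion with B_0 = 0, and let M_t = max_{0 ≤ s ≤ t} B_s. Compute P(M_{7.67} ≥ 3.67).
P(M_{7.67} ≥ 3.67) = 2·P(B_{7.67} ≥ 3.67) = 2(1 − Φ(3.67/√7.67)) ≈ 0.1851

By the reflection principle for Brownian motion, P(M_t ≥ a) = 2 · P(B_t ≥ a) for a ≥ 0. Since B_t ~ N(0, t), P(B_t ≥ 3.67) = 1 − Φ(3.67/√t) = 1 − Φ(3.67/√7.67) = 1 − Φ(1.3252). So
  P(M_{7.67} ≥ 3.67) = 2(1 − Φ(1.3252)) ≈ 0.1851.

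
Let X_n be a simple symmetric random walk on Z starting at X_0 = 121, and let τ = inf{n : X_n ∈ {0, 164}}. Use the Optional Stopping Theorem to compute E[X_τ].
E[X_τ] = 121

X_n is a martingale and τ is a bounded-mean stopping time (indeed τ is finite a.s. with bounded expectation since the walk is in a bounded region). By the OST, E[X_τ] = E[X_0] = 121. Equivalently: E[X_τ] = 164 · P(hit 164 first) + 0 · P(hit 0 first) = 164 · (121/164) = 121.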